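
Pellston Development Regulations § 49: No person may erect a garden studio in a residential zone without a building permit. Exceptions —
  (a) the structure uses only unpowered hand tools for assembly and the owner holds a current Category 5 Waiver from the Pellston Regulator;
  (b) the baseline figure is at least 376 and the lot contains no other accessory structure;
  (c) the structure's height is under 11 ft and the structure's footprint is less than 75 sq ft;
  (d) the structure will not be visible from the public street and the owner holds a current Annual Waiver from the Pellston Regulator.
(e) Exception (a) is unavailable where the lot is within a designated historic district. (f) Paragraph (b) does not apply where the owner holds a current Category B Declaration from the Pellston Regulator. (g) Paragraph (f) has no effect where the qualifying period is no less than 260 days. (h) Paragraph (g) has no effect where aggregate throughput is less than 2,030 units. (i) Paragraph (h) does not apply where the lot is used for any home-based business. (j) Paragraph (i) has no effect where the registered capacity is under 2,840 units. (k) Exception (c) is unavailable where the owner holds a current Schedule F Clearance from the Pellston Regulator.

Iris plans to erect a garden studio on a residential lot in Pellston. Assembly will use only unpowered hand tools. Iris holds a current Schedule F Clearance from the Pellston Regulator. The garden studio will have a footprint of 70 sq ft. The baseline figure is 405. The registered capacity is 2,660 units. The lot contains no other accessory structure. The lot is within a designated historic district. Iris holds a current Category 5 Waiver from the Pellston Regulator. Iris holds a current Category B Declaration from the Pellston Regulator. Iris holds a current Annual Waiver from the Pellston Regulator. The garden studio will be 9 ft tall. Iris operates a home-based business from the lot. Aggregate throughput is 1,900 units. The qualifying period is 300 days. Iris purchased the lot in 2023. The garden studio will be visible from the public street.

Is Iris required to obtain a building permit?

All of (a)'s requirements are met (assembly uses only hand tools; a current Category 5 Waiver is held). Turning to paragraph (e): (e) operates against (a): the lot is in a historic district. Exception (a) does not apply.
Exception (b) is satisfied on its face — the baseline figure is 405, meeting the 376 threshold; the lot has no other accessory structure. But applying paragraphs (f)–(j): (f) operates — a current Category B Declaration is held. (g) would limit (f) — the qualifying period is 300 days, meeting the 260 days threshold — but (h) sets (g) aside: (h) applies — aggregate throughput is 1,900 units, less than the 2,030 units limit. (i) is triggered (a home-based business operates on the lot), but is displaced by (j): (j) is triggered — the registered capacity is 2,660 units, under the 2,840 units limit. Exception (b) does not apply.
Exception (c)'s conditions are all satisfied: the structure's height is 9 ft, under the 11 ft limit; the structure's footprint is 70 sq ft, less than the 75 sq ft limit. Turning to paragraph (k): (k) operates against (c): a current Schedule F Clearance is held. Exception (c) does not apply.
Exception (d) fails — the structure will be visible from the street.
None of the exceptions is available; § 49 applies in full.

Yes — Iris must obtain a building permit.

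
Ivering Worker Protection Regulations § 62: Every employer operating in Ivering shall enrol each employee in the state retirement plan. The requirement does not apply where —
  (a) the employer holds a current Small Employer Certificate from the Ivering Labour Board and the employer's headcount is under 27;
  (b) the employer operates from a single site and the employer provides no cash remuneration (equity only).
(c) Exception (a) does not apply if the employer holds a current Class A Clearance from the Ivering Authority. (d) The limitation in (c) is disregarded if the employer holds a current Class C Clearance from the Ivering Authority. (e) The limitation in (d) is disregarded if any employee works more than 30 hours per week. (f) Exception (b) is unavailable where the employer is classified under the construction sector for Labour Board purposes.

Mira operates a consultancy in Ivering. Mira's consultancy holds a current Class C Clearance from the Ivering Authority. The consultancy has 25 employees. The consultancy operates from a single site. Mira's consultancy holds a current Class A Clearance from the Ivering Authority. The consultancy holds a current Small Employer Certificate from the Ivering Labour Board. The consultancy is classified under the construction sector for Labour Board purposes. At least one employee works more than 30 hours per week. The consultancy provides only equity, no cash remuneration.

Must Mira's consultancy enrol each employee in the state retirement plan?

Yes — Mira's consultancy must enrol each employee in the state retirement plan.

All of (a)'s requirements are met (a current Small Employer Certificate is held; the employer's headcount is 25, under the 27 limit). Turning to paragraphs (c)–(e): (c) is triggered — a current Class A Clearance is held. (d) is engaged (a current Class C Clearance is held), but is set aside by (e): (e) applies — at least one employee exceeds 30 hours/week. So (a) is unavailable.
Exception (b): the employer operates from a single site; remuneration is equity-only — every condition holds. However, paragraph (f) must be considered: (f) operates against (b): the consultancy is classified under the construction sector. (b) is therefore removed.
None of the exceptions is available; § 62 applies in full.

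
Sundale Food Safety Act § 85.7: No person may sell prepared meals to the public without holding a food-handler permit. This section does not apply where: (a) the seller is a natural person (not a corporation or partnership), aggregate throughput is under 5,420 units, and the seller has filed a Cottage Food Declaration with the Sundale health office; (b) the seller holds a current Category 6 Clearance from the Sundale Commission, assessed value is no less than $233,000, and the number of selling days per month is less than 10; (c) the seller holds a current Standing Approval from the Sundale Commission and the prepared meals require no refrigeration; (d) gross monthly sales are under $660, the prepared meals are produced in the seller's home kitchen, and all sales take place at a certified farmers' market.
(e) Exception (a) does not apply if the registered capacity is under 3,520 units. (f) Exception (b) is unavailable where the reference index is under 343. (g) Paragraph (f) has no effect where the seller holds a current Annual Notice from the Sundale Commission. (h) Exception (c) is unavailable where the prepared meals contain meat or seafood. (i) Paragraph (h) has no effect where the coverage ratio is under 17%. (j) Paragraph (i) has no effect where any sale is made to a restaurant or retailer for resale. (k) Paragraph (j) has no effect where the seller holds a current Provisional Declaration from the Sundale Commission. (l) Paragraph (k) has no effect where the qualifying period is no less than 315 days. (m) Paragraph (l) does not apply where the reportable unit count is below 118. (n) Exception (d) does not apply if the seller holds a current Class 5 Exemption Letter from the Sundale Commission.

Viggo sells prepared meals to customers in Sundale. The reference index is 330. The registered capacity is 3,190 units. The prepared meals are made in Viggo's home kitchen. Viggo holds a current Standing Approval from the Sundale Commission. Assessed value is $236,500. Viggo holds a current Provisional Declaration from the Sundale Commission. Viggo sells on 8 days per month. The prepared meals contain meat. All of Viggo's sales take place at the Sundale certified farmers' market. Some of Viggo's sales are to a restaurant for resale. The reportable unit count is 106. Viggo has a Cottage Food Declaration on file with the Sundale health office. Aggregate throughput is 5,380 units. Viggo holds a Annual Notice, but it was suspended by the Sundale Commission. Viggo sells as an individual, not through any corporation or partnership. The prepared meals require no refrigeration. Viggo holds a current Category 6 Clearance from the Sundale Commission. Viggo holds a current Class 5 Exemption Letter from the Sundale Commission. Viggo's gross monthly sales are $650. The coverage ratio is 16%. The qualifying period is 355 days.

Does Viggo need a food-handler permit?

Exception (a): the seller is a natural person; aggregate throughput is 5,380 units, under the 5,420 units limit; a Cottage Food Declaration is on file — every condition holds. However, paragraph (e) must be considered: (e) operates — the registered capacity is 3,190 units, under the 3,520 units limit. Exception (a) does not apply.
All of (b)'s requirements are met (a current Category 6 Clearance is held; assessed value is $236,500, meeting the $233,000 threshold; the number of selling days per month is 8, less than the 10 limit). Turning to paragraphs (f)–(g): (f) is triggered — the reference index is 330, under the 343 limit. (g) is not engaged (there is no Annual Notice in force), so (f) stands. Exception (b) does not apply.
Exception (c)'s conditions are all satisfied: a current Standing Approval is held; the prepared meals are shelf-stable. As to paragraphs (h)–(m): (h) is triggered (the prepared meals contain meat), but is overridden by (i): (i) operates against (h): the coverage ratio is 16%, under the 17% limit. (j) would limit (i) — some sales are to a restaurant for resale — but (k) sets (j) aside: (k) is engaged — a current Provisional Declaration is held. (l) would limit (k) — the qualifying period is 355 days, meeting the 315 days threshold — but (m) sets (l) aside: (m) operates against (l): the reportable unit count is 106, below the 118 limit. (c) remains available.
All of (d)'s requirements are met (gross monthly sales are $650, under the $660 limit; the prepared meals are home-kitchen produced; all sales are at a certified farmers' market). But: (n) operates against (d): a current Class 5 Exemption Letter is held. Exception (d) does not apply.

No — exception (c) applies; Viggo is not required to hold a food-handler permit.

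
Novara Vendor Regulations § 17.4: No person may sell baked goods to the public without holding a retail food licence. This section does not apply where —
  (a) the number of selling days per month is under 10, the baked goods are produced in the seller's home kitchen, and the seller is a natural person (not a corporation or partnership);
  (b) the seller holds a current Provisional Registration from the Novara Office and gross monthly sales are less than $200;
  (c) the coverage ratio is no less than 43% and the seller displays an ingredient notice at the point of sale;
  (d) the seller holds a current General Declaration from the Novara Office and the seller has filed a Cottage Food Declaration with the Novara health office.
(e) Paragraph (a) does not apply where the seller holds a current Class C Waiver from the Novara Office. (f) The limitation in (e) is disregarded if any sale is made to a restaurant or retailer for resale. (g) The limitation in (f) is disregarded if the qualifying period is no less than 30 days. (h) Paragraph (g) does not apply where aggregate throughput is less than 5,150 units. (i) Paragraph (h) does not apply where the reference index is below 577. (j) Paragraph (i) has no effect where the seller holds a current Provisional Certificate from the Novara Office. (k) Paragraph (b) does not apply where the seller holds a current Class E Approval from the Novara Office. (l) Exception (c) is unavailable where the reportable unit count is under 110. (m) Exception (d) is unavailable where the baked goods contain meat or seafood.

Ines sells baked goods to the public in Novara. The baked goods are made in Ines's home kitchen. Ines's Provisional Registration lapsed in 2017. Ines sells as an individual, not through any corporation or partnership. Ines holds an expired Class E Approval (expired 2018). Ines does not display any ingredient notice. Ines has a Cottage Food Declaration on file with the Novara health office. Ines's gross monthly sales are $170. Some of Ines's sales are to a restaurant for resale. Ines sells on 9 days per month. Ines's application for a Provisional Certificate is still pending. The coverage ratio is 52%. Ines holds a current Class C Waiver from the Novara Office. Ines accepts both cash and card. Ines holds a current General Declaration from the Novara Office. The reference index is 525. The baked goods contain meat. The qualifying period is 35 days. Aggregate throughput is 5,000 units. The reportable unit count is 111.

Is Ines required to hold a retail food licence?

Yes — Ines must hold a retail food licence.

Exception (a) is satisfied on its face — the number of selling days per month is 9, under the 10 limit; the baked goods are home-kitchen produced; the seller is a natural person. Turning to paragraphs (e)–(j): (e) operates against (a): a current Class C Waiver is held. (f) would limit (e) — some sales are to a restaurant for resale — but (g) sets (f) aside: (g) operates against (f): the qualifying period is 35 days, meeting the 30 days threshold. (h) operates (aggregate throughput is 5,000 units, less than the 5,150 units limit), but is itself disapplied by (i): (i) operates against (h): the reference index is 525, below the 577 limit. (j), which would lift (i), does not operate here — no current Provisional Certificate is held. So (a) is unavailable.
Exception (b) does not apply: the Provisional Registration is not current.
Exception (c) requires that the seller displays an ingredient notice at the point of sale; but no ingredient notice is displayed, so (c) is unavailable.
Exception (d) is satisfied on its face — a current General Declaration is held; a Cottage Food Declaration is on file. However, paragraph (m) must be considered: (m) is engaged — the baked goods contain meat. Exception (d) does not apply.
Every exception is unavailable, so the rule governs.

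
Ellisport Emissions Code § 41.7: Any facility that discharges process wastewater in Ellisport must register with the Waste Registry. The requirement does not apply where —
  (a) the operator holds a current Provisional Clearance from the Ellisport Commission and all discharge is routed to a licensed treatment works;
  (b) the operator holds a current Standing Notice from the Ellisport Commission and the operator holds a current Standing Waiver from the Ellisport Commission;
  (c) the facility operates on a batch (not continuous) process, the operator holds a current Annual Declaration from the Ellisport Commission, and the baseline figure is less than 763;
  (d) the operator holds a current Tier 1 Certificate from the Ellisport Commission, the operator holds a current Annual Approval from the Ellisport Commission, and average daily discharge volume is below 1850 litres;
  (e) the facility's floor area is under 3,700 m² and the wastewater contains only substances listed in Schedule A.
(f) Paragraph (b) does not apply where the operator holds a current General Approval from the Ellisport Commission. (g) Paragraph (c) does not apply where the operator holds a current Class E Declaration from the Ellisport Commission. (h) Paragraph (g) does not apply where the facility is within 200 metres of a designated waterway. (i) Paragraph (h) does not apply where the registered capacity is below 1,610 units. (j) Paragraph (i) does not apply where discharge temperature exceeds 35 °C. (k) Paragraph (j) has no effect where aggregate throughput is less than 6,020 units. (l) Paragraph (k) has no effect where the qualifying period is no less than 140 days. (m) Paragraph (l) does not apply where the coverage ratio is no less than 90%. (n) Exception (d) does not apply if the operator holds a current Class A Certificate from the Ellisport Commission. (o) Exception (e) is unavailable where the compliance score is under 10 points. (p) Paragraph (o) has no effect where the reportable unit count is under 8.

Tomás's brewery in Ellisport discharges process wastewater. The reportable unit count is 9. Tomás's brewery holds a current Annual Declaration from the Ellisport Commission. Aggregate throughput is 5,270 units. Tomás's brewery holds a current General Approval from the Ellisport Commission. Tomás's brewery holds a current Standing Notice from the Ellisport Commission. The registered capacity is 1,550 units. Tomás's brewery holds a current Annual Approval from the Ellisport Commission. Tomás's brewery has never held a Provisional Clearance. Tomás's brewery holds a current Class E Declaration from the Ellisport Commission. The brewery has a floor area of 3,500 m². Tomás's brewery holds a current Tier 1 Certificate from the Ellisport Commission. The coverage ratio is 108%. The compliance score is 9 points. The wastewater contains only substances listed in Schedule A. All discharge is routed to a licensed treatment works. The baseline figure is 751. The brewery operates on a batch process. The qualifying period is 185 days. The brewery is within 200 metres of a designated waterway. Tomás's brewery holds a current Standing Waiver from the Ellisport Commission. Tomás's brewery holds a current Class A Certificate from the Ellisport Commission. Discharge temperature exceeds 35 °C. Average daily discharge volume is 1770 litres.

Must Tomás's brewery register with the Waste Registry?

Yes — Tomás's brewery must register with the Waste Registry.

Exception (a) requires that the operator holds a current Provisional Clearance from the Ellisport Commission; but there is no Provisional Clearance in force, so (a) is unavailable.
Exception (b): a current Standing Notice is held; a current Standing Waiver is held — every condition holds. But: (f) operates against (b): a current General Approval is held. So (b) is unavailable.
All of (c)'s requirements are met (the facility operates on a batch process; a current Annual Declaration is held; the baseline figure is 751, less than the 763 limit). But: (g) is triggered — a current Class E Declaration is held. (h) would limit (g) — the brewery is within 200 m of a designated waterway — but (i) sets (h) aside: (i) applies — the registered capacity is 1,550 units, below the 1,610 units limit. (j) would limit (i) — discharge temperature exceeds 35 °C — but (k) sets (j) aside: (k) operates against (j): aggregate throughput is 5,270 units, less than the 6,020 units limit. (l) applies (the qualifying period is 185 days, meeting the 140 days threshold), but is displaced by (m): (m) operates against (l): the coverage ratio is 108%, meeting the 90% threshold. Exception (c) does not apply.
Exception (d): a current Tier 1 Certificate is held; a current Annual Approval is held; average daily discharge volume is 1770 litres, below the 1850 litres limit — every condition holds. Turning to paragraph (n): (n) is triggered — a current Class A Certificate is held. (d) is therefore removed.
All of (e)'s requirements are met (the facility's floor area is 3,500 m², under the 3,700 m² limit; the wastewater is Schedule-A-only). Turning to paragraphs (o)–(p): (o) operates — the compliance score is 9 points, under the 10 points limit. (p) is not triggered (the reportable unit count is 9, not under 8), so (o) stands. (e) is therefore removed.
None of the exceptions is available; § 41.7 applies in full.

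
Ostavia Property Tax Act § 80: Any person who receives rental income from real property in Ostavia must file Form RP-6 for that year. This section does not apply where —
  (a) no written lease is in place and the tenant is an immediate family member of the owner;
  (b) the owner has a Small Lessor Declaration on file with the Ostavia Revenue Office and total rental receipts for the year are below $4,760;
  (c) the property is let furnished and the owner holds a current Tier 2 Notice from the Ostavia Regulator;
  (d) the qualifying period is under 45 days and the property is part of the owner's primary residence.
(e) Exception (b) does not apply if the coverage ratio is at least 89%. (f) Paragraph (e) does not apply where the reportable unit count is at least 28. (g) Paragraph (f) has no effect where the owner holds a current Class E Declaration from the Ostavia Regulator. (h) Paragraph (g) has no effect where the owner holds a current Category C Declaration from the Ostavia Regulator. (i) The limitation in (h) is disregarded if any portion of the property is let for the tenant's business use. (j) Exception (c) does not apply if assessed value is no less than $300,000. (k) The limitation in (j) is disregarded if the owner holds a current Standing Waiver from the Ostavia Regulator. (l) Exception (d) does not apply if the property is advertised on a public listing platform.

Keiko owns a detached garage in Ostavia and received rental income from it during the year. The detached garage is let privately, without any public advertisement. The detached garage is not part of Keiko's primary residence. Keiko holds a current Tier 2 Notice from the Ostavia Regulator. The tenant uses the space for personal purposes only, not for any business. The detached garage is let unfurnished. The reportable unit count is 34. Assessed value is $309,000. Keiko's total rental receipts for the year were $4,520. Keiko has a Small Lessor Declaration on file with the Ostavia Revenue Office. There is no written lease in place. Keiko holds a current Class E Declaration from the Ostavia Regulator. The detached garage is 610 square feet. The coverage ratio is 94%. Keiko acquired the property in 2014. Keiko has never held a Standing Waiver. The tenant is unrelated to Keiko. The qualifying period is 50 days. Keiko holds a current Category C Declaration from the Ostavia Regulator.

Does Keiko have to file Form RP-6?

Exception (a) does not apply: the tenant is unrelated to the owner.
Exception (b): a Small Lessor Declaration is on file; total rental receipts for the year are $4,520, below the $4,760 limit — every condition holds. As to paragraphs (e)–(i): (e) is triggered (the coverage ratio is 94%, meeting the 89% threshold), but is set aside by (f): (f) operates against (e): the reportable unit count is 34, meeting the 28 threshold. (g) operates (a current Class E Declaration is held), but is displaced by (h): (h) operates — a current Category C Declaration is held. (i) is not triggered (the space is used for personal purposes only), so (h) stands. So (b) applies.
Exception (c) does not apply: the property is let unfurnished.
Exception (d) does not apply: the qualifying period is 50 days, not under 45 days.

No — exception (b) applies; Keiko is not required to file Form RP-6.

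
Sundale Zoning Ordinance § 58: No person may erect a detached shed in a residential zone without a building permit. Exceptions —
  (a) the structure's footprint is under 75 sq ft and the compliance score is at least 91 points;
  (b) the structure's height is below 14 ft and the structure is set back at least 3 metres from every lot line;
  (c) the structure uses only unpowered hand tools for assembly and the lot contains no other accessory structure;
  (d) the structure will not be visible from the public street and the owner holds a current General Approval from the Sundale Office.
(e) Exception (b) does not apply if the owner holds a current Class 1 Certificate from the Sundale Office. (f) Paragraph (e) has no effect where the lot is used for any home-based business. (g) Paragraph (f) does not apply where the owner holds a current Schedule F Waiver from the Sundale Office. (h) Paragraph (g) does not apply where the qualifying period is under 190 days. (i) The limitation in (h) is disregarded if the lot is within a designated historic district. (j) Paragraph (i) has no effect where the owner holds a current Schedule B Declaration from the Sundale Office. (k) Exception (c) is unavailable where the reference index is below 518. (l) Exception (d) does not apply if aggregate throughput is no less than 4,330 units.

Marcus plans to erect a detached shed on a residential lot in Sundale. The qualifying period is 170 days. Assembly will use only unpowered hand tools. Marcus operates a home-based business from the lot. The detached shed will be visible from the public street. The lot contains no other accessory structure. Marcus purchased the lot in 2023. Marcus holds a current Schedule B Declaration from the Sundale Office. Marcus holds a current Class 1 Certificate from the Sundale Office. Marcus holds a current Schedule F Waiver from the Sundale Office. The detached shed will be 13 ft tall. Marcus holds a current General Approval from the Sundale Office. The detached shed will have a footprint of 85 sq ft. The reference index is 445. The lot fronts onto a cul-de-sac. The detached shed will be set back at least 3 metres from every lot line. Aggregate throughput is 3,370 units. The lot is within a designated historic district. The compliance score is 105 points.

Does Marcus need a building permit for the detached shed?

Exception (a) requires that the structure's footprint is under 75 sq ft; but the structure's footprint is 85 sq ft, not under 75 sq ft, so (a) is unavailable.
Exception (b) is satisfied on its face — the structure's height is 13 ft, below the 14 ft limit; the setback is at least 3 m on every side. As to paragraphs (e)–(j): (e) would limit (b) — a current Class 1 Certificate is held — but (f) sets (e) aside: (f) operates against (e): a home-based business operates on the lot. (g) would limit (f) — a current Schedule F Waiver is held — but (h) sets (g) aside: (h) is triggered — the qualifying period is 170 days, under the 190 days limit. (i) operates (the lot is in a historic district), but is displaced by (j): (j) is engaged — a current Schedule B Declaration is held. (b) remains available.
Exception (c): assembly uses only hand tools; the lot has no other accessory structure — every condition holds. However, paragraph (k) must be considered: (k) is engaged — the reference index is 445, below the 518 limit. Exception (c) does not apply.
Exception (d) requires that the structure will not be visible from the public street; but the structure will be visible from the street, so (d) is unavailable.

No — exception (b) applies; Marcus does not need a building permit.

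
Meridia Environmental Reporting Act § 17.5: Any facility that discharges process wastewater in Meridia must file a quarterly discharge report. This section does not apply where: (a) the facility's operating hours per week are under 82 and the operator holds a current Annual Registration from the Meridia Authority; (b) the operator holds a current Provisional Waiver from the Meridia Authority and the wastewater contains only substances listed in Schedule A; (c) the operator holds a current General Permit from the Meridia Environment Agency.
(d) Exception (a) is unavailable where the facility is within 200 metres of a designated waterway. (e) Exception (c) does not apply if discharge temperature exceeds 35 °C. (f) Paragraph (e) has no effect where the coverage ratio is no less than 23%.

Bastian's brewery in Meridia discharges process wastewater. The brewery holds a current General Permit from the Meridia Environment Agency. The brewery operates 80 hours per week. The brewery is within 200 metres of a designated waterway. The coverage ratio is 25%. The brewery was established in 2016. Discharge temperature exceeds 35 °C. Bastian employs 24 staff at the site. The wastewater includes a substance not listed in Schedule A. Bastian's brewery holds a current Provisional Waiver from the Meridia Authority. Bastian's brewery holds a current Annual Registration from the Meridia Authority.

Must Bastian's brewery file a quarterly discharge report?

No — exception (c) applies; Bastian's brewery is not required to file a quarterly discharge report.

All of (a)'s requirements are met (the facility's operating hours per week are 80, under the 82 limit; a current Annual Registration is held). Turning to paragraph (d): (d) is triggered — the brewery is within 200 m of a designated waterway. Exception (a) does not apply.
Exception (b) fails — the wastewater includes a non-Schedule-A substance.
Exception (c): a current General Permit is held — every condition holds. Under paragraphs (e)–(f): (e) applies (discharge temperature exceeds 35 °C), but is itself disapplied by (f): (f) operates against (e): the coverage ratio is 25%, meeting the 23% threshold. (c) remains available.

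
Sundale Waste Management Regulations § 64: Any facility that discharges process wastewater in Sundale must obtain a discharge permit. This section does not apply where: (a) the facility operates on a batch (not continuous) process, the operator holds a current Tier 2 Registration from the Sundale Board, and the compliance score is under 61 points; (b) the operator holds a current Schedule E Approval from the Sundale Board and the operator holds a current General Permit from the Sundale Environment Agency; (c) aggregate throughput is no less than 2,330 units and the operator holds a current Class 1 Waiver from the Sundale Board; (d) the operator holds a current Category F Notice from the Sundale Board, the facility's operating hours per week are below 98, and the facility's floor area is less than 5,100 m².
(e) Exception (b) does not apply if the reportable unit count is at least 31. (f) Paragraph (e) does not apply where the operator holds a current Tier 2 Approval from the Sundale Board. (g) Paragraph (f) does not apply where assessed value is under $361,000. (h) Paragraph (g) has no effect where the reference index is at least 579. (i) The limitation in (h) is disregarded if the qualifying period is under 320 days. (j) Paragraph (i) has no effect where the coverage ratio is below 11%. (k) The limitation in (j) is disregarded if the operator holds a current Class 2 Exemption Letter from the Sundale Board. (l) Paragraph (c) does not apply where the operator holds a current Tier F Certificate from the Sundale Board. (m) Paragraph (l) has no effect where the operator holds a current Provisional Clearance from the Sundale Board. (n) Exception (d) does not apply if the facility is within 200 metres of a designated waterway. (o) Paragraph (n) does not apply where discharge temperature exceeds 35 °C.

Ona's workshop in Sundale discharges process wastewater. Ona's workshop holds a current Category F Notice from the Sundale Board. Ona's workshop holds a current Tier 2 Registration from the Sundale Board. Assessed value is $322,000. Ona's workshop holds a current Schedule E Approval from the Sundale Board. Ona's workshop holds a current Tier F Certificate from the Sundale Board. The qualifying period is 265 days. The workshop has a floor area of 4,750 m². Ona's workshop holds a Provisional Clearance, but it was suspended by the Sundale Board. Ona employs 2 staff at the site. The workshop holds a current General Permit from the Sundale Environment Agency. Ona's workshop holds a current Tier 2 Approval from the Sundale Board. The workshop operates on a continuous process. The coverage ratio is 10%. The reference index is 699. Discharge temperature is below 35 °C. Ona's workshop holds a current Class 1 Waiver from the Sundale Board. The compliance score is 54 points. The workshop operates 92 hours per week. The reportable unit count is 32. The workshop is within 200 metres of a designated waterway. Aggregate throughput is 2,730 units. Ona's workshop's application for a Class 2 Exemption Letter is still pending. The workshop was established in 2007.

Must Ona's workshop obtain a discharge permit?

Exception (a) requires that the facility operates on a batch (not continuous) process; but the facility operates on a continuous process, so (a) is unavailable.
Exception (b) is satisfied on its face — a current Schedule E Approval is held; a current General Permit is held. Applying paragraphs (e)–(k): (e) applies (the reportable unit count is 32, meeting the 31 threshold), but yields to (f): (f) operates against (e): a current Tier 2 Approval is held. (g) applies (assessed value is $322,000, under the $361,000 limit), but is itself disapplied by (h): (h) operates against (g): the reference index is 699, meeting the 579 threshold. (i) is engaged (the qualifying period is 265 days, under the 320 days limit), but is set aside by (j): (j) operates against (i): the coverage ratio is 10%, below the 11% limit. (k), which would lift (j), does not operate here — the Class 2 Exemption Letter is not current. (b) remains available.
Exception (c)'s conditions are all satisfied: aggregate throughput is 2,730 units, meeting the 2,330 units threshold; a current Class 1 Waiver is held. Turning to paragraphs (l)–(m): (l) is engaged — a current Tier F Certificate is held. (m), which would lift (l), is not engaged — there is no Provisional Clearance in force. Exception (c) does not apply.
Exception (d)'s conditions are all satisfied: a current Category F Notice is held; the facility's operating hours per week are 92, below the 98 limit; the facility's floor area is 4,750 m², less than the 5,100 m² limit. But applying paragraphs (n)–(o): (n) operates against (d): the workshop is within 200 m of a designated waterway. (o), which would lift (n), is not triggered — discharge temperature is below 35 °C. (d) is therefore removed.

No — exception (b) applies; Ona's workshop is not required to obtain a discharge permit.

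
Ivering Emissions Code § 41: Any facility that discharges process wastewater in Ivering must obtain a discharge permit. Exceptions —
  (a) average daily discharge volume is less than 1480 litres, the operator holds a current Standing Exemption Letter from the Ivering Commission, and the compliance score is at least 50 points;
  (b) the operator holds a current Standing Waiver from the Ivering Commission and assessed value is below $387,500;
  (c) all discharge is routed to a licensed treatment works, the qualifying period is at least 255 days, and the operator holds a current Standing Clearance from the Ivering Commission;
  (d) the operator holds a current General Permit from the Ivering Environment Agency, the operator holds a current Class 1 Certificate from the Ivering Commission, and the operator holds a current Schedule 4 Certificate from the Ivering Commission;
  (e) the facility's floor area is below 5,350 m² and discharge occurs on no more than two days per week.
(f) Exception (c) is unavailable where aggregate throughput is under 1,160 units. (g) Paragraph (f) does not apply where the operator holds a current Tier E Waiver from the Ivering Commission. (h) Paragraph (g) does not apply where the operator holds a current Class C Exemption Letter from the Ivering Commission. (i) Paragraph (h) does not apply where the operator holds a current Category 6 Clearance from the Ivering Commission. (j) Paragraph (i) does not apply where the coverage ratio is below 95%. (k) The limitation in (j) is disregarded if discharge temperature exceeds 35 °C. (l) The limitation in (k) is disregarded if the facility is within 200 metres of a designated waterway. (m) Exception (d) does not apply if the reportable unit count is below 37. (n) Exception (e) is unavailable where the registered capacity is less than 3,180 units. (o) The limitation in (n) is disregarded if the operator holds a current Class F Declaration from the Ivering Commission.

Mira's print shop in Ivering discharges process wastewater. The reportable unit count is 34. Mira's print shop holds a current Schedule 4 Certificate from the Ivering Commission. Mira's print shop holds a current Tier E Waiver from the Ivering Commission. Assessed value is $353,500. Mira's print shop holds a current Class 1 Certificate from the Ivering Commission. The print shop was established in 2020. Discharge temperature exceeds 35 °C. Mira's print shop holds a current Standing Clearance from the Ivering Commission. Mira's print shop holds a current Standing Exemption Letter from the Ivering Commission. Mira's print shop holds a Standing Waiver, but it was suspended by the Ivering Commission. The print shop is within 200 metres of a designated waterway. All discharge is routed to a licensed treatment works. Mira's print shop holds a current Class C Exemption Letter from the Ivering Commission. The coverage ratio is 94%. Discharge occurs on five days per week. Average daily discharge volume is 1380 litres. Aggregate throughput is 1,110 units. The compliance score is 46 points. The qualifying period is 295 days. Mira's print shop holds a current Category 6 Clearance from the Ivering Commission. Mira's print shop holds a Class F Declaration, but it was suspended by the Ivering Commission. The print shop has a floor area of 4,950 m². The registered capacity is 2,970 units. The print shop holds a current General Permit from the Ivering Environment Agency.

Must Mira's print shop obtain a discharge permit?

Exception (a) requires that the compliance score is at least 50 points; but the compliance score is 46 points, short of 50 points, so (a) is unavailable.
Exception (b) does not apply: there is no Standing Waiver in force.
Exception (c) is satisfied on its face — discharge is routed to a licensed treatment works; the qualifying period is 295 days, meeting the 255 days threshold; a current Standing Clearance is held. But applying paragraphs (f)–(l): (f) operates against (c): aggregate throughput is 1,110 units, under the 1,160 units limit. (g) would limit (f) — a current Tier E Waiver is held — but (h) sets (g) aside: (h) operates against (g): a current Class C Exemption Letter is held. (i) would limit (h) — a current Category 6 Clearance is held — but (j) sets (i) aside: (j) is engaged — the coverage ratio is 94%, below the 95% limit. (k) is triggered (discharge temperature exceeds 35 °C), but yields to (l): (l) operates against (k): the print shop is within 200 m of a designated waterway. So (c) is unavailable.
Exception (d): a current General Permit is held; a current Class 1 Certificate is held; a current Schedule 4 Certificate is held — every condition holds. However, paragraph (m) must be considered: (m) operates against (d): the reportable unit count is 34, below the 37 limit. So (d) is unavailable.
Exception (e) does not apply: discharge occurs on five days per week.
No exception is made out. Mira's print shop falls within the general rule.

Yes — Mira's print shop must obtain a discharge permit.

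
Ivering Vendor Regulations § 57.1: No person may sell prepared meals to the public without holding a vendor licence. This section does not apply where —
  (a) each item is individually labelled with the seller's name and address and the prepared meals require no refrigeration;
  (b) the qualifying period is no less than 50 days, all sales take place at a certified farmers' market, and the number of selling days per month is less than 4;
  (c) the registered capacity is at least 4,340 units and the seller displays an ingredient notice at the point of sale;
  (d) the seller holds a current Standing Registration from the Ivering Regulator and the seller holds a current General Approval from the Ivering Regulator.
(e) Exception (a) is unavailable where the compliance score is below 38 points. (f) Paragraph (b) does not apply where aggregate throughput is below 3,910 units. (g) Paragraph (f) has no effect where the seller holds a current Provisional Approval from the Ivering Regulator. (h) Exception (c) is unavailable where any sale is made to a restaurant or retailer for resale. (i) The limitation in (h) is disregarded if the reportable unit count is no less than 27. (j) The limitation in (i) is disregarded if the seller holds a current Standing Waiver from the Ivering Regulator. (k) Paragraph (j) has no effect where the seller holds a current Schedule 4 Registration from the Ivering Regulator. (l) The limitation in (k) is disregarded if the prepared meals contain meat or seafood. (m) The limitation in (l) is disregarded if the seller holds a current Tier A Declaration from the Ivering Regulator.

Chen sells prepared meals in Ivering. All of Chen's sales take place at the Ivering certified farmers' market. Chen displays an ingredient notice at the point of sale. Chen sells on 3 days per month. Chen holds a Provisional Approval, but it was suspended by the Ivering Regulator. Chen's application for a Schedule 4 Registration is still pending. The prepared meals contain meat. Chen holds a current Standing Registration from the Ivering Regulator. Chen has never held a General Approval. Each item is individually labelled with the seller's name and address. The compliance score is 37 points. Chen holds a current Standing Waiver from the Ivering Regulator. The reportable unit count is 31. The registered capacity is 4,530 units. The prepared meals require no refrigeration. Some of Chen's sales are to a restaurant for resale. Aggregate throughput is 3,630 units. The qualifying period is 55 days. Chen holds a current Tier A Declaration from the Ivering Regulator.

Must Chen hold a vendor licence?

Yes — Chen must hold a vendor licence.

All of (a)'s requirements are met (items are individually labelled; the prepared meals are shelf-stable). But: (e) applies — the compliance score is 37 points, below the 38 points limit. (a) is therefore removed.
All of (b)'s requirements are met (the qualifying period is 55 days, meeting the 50 days threshold; all sales are at a certified farmers' market; the number of selling days per month is 3, less than the 4 limit). However, paragraphs (f)–(g) must be considered: (f) operates against (b): aggregate throughput is 3,630 units, below the 3,910 units limit. (g), which would lift (f), is not engaged — the Provisional Approval is not current. (b) is therefore removed.
Exception (c) is satisfied on its face — the registered capacity is 4,530 units, meeting the 4,340 units threshold; an ingredient notice is displayed. Turning to paragraphs (h)–(m): (h) operates against (c): some sales are to a restaurant for resale. (i) would limit (h) — the reportable unit count is 31, meeting the 27 threshold — but (j) sets (i) aside: (j) operates — a current Standing Waiver is held. (k), which would lift (j), is inapplicable — there is no Schedule 4 Registration in force. Exception (c) does not apply.
Exception (d) requires that the seller holds a current General Approval from the Ivering Regulator; but there is no General Approval in force, so (d) is unavailable.
Every exception is unavailable, so the rule governs.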